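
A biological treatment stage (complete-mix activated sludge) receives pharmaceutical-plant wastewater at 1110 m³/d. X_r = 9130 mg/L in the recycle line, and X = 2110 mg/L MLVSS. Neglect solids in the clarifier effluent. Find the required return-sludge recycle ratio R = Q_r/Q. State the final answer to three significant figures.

Solids balance on the clarifier gives (1+R)X = R·X_r, so R = X/(X_r − X) = 2110 / (9130 − 2110) = 0.3006.

R ≈ 0.301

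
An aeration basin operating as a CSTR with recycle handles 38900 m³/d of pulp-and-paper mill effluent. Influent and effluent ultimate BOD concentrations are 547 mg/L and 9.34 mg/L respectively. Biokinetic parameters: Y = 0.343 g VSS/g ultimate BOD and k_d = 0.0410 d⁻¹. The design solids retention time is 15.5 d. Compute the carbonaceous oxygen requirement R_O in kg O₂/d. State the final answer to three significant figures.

Correct the yield for decay: Y_obs = Y/(1 + k_d θ_c) = 0.343 / (1 + 0.0410 × 15.5) = 0.343 / 1.635 = 0.2097.
ΔS = 547 − 9.34 = 537.7 mg/L, so the substrate removal rate is 38900 × 537.7/1000 = 20915 kg ultimate BOD/d.
Biomass synthesised: P_X = Y_obs × 20915 = 4386 kg VSS/d.
Carbonaceous O₂ demand = substrate oxidised − cell-mass equivalent = 20915 − 1.42 × 4386 = 14686 kg O₂/d.

R_O ≈ 14700 kg O₂/d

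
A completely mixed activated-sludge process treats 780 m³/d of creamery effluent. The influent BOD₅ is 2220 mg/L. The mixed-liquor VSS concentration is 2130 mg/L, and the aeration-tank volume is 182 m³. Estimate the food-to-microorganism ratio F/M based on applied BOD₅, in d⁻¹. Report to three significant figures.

F/M = applied load / biomass = Q·S₀/(V·X) = 780 × 2220 / (182.0 × 2130) = 4.467 d⁻¹.

F/M ≈ 4.47 d⁻¹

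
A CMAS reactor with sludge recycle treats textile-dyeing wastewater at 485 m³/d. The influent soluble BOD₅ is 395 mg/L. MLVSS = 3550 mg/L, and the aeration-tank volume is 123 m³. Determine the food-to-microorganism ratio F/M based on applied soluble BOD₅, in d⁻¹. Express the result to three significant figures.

F/M ≈ 0.439 d⁻¹

F/M = Q·S₀ / (V·X) = 485 × 395 / (123.0 × 3550) = 0.4387 g soluble BOD₅·(g VSS·d)⁻¹.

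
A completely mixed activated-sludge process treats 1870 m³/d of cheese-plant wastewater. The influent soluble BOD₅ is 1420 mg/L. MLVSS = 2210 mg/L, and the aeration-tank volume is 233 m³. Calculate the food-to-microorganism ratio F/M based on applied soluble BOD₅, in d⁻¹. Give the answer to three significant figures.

F/M = Q·S₀ / (V·X) = 1870 × 1420 / (233.0 × 2210) = 5.157 g soluble BOD₅·(g VSS·d)⁻¹.

F/M ≈ 5.16 d⁻¹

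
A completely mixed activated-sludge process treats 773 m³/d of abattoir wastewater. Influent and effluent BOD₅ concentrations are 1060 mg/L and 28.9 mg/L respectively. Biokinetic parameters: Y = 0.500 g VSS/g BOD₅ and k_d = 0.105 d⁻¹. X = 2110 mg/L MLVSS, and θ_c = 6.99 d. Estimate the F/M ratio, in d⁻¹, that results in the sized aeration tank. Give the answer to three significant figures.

F/M ≈ 0.510 d⁻¹

Steady-state biomass mass balance: V·X·(1 + k_d·θ_c) = Y·Q·(S₀ − S)·θ_c, so V = 0.500 × 773 × (1060 − 28.9) × 6.99 / [2110 × (1 + 0.105 × 6.99)] = 2.79×10^6 / 3659 = 761.4 m³.
F/M = Q·S₀ / (V·X) = 773 × 1060 / (761.4 × 2110) = 0.5100 g BOD₅·(g VSS·d)⁻¹.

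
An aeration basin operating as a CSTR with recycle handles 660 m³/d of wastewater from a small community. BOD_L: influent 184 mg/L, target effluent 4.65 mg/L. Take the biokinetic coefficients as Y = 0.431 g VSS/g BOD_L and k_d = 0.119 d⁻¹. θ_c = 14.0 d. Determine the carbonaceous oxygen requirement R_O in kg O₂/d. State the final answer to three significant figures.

The observed yield is Y_obs = Y/(1 + k_d·θ_c) = 0.431 / (1 + 0.119 × 14.0) = 0.431 / 2.666 = 0.1617 g VSS per g BOD_L removed.
Mass of BOD_L removed per day: Q(S₀ − S) = 660 × 179.3 g/m³ = 118.4 kg/d.
P_X = Y_obs·Q·(S₀ − S) = 0.1617 × 118.4 = 19.14 kg VSS/d.
Carbonaceous O₂ demand = substrate oxidised − cell-mass equivalent = 118.4 − 1.42 × 19.14 = 91.20 kg O₂/d.

R_O ≈ 91.2 kg O₂/d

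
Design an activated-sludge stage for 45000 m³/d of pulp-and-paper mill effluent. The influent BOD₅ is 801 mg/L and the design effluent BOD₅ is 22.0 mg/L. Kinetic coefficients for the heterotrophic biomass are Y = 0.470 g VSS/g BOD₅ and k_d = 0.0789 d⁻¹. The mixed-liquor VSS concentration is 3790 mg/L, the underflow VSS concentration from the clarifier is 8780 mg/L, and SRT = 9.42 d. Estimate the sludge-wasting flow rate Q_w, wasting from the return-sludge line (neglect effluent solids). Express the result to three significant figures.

From the SRT design equation V = Y Q (S₀−S) θ_c / [X (1 + k_d θ_c)] = 0.470 × 45000 × (801 − 22.0) × 9.42 / [3790 × (1 + 0.0789 × 9.42)] = 1.55×10^8 / 6607 = 23491 m³.
Wasting from the return line (neglecting effluent solids): Q_w = V·X / (θ_c·X_r) = 23491 × 3790 / (9.42 × 8780) = 1076 m³/d.

Q_w ≈ 1080 m³/d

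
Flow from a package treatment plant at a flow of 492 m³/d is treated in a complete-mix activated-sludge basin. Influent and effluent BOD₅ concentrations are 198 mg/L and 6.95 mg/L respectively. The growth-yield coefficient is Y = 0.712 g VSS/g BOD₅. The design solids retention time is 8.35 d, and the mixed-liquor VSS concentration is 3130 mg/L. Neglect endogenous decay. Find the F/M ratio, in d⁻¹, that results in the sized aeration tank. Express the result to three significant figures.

F/M ≈ 0.174 d⁻¹

V·X = Y·Q·ΔS·θ_c gives V = 0.712 × 492 × (198 − 6.95) × 8.35 / 3130 = 178.5 m³.
Food-to-microorganism ratio F/M = Q S₀ / (V X) = 492 × 198 / (178.5 × 3130) = 0.1743 d⁻¹.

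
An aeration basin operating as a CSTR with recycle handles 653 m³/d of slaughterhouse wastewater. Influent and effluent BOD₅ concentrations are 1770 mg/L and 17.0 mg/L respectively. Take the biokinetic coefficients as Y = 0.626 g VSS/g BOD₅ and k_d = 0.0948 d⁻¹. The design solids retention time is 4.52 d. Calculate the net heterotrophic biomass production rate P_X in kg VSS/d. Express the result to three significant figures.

The observed yield is Y_obs = Y/(1 + k_d·θ_c) = 0.626 / (1 + 0.0948 × 4.52) = 0.626 / 1.428 = 0.4382 g VSS per g BOD₅ removed.
Q·(S₀ − S) = 653 × (1770 − 17.0) × 10⁻³ = 1145 kg/d removed.
So the net sludge growth is P_X = 0.4382 × 1145 = 501.6 kg VSS/d.

P_X ≈ 502 kg VSS/d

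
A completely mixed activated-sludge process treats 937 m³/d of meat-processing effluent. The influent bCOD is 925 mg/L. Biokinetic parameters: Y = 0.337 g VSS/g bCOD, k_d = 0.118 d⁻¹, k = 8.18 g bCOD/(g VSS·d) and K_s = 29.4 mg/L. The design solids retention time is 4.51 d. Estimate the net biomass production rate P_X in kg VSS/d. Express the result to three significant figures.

P_X ≈ 190 kg VSS/d

For a completely mixed reactor with recycle the Lawrence–McCarty relation gives S = K_s·(1 + k_d·θ_c) / [θ_c·(Y·k − k_d) − 1] = 29.4 × (1 + 0.118 × 4.51) / [4.51 × (0.337 × 8.18 − 0.118) − 1] = 45.05 / 10.90 = 4.133 mg/L.
Y_obs = Y / (1 + k_d θ_c) = 0.337 / (1 + 0.118 × 4.51) = 0.337 / 1.532 = 0.2199.
ΔS = 925 − 4.13 = 920.9 mg/L, so the substrate removal rate is 937 × 920.9/1000 = 862.9 kg bCOD/d.
P_X = Y_obs · Q(S₀ − S) = 0.2199 × 862.9 = 189.8 kg VSS/d.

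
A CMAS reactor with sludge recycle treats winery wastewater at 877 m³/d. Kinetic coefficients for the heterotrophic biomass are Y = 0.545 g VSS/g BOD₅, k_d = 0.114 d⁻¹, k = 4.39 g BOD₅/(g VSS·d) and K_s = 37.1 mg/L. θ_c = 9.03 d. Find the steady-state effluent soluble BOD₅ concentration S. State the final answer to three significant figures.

S ≈ 3.85 mg/L

Effluent substrate depends only on kinetics and SRT: S = K_s(1 + k_d θ_c) / [θ_c(Yk − k_d) − 1] = 37.1 × (1 + 0.114 × 9.03) / [9.03 × (0.545 × 4.39 − 0.114) − 1] = 75.29 / 19.58 = 3.846 mg/L.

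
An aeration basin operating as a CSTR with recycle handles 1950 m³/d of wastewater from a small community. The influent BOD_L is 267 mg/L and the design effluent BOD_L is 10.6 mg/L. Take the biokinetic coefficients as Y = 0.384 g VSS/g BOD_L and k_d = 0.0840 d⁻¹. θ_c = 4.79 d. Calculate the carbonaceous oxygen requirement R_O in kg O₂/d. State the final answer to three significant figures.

Y_obs = Y / (1 + k_d θ_c) = 0.384 / (1 + 0.0840 × 4.79) = 0.384 / 1.402 = 0.2738.
Q·(S₀ − S) = 1950 × (267 − 10.6) × 10⁻³ = 500.0 kg/d removed.
P_X = Y_obs·Q·(S₀ − S) = 0.2738 × 500.0 = 136.9 kg VSS/d.
Carbonaceous O₂ demand = substrate oxidised − cell-mass equivalent = 500.0 − 1.42 × 136.9 = 305.6 kg O₂/d.

R_O ≈ 306 kg O₂/d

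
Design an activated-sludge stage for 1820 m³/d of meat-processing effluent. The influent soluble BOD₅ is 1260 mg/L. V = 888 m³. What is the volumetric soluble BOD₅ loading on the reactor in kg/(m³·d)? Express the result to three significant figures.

Applied soluble BOD₅ load per unit volume = Q·S₀/V = (1820 × 1260/1000)/888.0 = 2.582 kg soluble BOD₅·m⁻³·d⁻¹.

L_v ≈ 2.58 kg soluble BOD₅/(m³·d)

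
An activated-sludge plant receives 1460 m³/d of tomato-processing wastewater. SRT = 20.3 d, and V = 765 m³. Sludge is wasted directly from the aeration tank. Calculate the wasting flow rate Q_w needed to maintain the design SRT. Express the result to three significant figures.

Wasting from the aeration tank: Q_w = V / θ_c = 765.0 / 20.3 = 37.68 m³/d.

Q_w ≈ 37.7 m³/d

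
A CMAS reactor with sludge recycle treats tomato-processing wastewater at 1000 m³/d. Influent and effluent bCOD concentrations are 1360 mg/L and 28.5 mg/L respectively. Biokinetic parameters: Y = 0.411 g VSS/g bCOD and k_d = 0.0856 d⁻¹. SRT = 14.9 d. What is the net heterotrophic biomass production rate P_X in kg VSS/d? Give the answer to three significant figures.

Correct the yield for decay: Y_obs = Y/(1 + k_d θ_c) = 0.411 / (1 + 0.0856 × 14.9) = 0.411 / 2.275 = 0.1806.
Mass of bCOD removed per day: Q(S₀ − S) = 1000 × 1332 g/m³ = 1332 kg/d.
So the net sludge growth is P_X = 0.1806 × 1332 = 240.5 kg VSS/d.

P_X ≈ 241 kg VSS/d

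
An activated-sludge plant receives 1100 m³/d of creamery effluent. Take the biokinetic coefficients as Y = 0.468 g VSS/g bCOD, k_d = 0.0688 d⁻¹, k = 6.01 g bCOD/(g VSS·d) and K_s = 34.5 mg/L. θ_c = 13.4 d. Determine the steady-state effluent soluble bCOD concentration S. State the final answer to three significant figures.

S ≈ 1.85 mg/L

For a completely mixed reactor with recycle the Lawrence–McCarty relation gives S = K_s·(1 + k_d·θ_c) / [θ_c·(Y·k − k_d) − 1] = 34.5 × (1 + 0.0688 × 13.4) / [13.4 × (0.468 × 6.01 − 0.0688) − 1] = 66.31 / 35.77 = 1.854 mg/L.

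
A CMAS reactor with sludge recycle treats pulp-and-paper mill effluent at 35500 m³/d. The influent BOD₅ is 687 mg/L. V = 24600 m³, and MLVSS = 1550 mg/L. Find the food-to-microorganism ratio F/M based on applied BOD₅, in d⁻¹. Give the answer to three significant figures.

F/M = applied load / biomass = Q·S₀/(V·X) = 35500 × 687 / (24600 × 1550) = 0.6396 d⁻¹.

F/M ≈ 0.640 d⁻¹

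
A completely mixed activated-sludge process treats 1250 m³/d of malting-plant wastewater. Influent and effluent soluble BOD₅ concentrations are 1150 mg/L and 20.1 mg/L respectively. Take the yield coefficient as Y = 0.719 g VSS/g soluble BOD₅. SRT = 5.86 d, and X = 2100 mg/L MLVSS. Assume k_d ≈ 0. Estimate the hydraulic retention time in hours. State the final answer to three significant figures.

τ ≈ 54.4 h

Biomass mass balance (decay neglected): V·X = Y·Q·(S₀ − S)·θ_c, so V = 0.719 × 1250 × (1150 − 20.1) × 5.86 / 2100 = 2834 m³.
τ = V/Q = 2834/1250 = 2.267 d, or 54.41 h.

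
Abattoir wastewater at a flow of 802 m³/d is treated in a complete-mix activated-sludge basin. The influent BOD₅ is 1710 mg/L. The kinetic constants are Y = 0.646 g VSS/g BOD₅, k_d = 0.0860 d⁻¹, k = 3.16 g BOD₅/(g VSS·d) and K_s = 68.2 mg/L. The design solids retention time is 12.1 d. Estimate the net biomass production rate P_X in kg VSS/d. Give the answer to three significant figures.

P_X ≈ 433 kg VSS/d

Effluent substrate depends only on kinetics and SRT: S = K_s(1 + k_d θ_c) / [θ_c(Yk − k_d) − 1] = 68.2 × (1 + 0.0860 × 12.1) / [12.1 × (0.646 × 3.16 − 0.0860) − 1] = 139.2 / 22.66 = 6.142 mg/L.
Observed yield with endogenous decay: Y_obs = Y / (1 + k_d·θ_c) = 0.646 / (1 + 0.0860 × 12.1) = 0.646 / 2.041 = 0.3166 g VSS/g BOD₅.
ΔS = 1710 − 6.14 = 1704 mg/L, so the substrate removal rate is 802 × 1704/1000 = 1366 kg BOD₅/d.
Biomass produced: P_X = Y_obs·Q·ΔS = 0.3166 × 1366 ≈ 432.6 kg VSS/d.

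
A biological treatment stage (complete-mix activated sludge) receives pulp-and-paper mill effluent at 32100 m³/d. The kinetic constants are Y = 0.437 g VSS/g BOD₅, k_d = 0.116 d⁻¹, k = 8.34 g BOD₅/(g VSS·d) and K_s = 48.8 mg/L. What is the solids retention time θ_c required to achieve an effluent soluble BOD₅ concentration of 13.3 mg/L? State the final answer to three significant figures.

θ_c ≈ 1.50 d

Specific growth rate at S = 13.3 mg/L: μ = YkS/(K_s+S) = 0.437·8.34·13.3/(48.8+13.3) = 0.7806 d⁻¹.
θ_c = 1/(μ − k_d) = 1/(0.7806 − 0.116) = 1/0.6646 = 1.505 d.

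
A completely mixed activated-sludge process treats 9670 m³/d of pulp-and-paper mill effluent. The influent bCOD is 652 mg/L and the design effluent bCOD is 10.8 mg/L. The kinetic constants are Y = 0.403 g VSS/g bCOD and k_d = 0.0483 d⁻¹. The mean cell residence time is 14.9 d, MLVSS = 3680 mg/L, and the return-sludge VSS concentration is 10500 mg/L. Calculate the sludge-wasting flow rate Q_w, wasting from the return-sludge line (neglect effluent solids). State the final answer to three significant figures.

Q_w ≈ 138 m³/d

Rearranging the biomass balance for a CMAS with decay, V = Y·Q·ΔS·θ_c / [X·(1+k_d θ_c)] = 0.403 × 9670 × (652 − 10.8) × 14.9 / [3680 × (1 + 0.0483 × 14.9)] = 3.72×10^7 / 6328 = 5883 m³.
θ_c = V·X/(Q_w·X_r) when wasting from the recycle, so Q_w = V·X/(θ_c·X_r) = 5883 × 3680 / (14.9 × 10500) = 138.4 m³/d.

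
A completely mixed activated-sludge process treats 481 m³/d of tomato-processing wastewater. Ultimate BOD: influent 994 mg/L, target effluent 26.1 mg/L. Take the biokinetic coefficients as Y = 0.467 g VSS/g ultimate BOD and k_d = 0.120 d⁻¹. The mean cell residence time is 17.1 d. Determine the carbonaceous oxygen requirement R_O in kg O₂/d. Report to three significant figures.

R_O ≈ 364 kg O₂/d

Y_obs = Y / (1 + k_d θ_c) = 0.467 / (1 + 0.120 × 17.1) = 0.467 / 3.052 = 0.1530.
ΔS = 994 − 26.1 = 967.9 mg/L, so the substrate removal rate is 481 × 967.9/1000 = 465.6 kg ultimate BOD/d.
Biomass synthesised: P_X = Y_obs × 465.6 = 71.24 kg VSS/d.
Carbonaceous O₂ demand = substrate oxidised − cell-mass equivalent = 465.6 − 1.42 × 71.24 = 364.4 kg O₂/d.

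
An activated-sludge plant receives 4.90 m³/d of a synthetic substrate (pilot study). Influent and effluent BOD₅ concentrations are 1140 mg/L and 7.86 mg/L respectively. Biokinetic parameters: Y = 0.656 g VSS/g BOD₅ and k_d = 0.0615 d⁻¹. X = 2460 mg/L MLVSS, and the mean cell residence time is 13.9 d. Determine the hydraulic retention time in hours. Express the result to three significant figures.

τ ≈ 54.3 h

Steady-state biomass mass balance: V·X·(1 + k_d·θ_c) = Y·Q·(S₀ − S)·θ_c, so V = 0.656 × 4.90 × (1140 − 7.86) × 13.9 / [2460 × (1 + 0.0615 × 13.9)] = 5.06×10^4 / 4563 = 11.09 m³.
HRT = V/Q = 11.09 m³ / 4.90 m³·d⁻¹ = 2.262 d × 24 = 54.30 h.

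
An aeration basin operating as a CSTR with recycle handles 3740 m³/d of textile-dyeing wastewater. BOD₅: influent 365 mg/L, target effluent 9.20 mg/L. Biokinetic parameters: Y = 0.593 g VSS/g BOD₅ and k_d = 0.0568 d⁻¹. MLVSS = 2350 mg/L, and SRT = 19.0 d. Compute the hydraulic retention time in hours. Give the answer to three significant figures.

τ ≈ 19.7 h

From the SRT design equation V = Y Q (S₀−S) θ_c / [X (1 + k_d θ_c)] = 0.593 × 3740 × (365 − 9.20) × 19.0 / [2350 × (1 + 0.0568 × 19.0)] = 1.5×10^7 / 4886 = 3068 m³.
τ = V/Q = 3068/3740 = 0.8204 d, or 19.69 h.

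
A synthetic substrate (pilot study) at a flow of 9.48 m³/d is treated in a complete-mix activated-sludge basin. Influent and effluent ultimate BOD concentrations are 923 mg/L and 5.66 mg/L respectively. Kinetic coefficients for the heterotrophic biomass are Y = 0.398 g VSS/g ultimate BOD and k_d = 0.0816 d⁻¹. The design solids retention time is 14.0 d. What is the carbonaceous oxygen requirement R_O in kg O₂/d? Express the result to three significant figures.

R_O ≈ 6.40 kg O₂/d

Observed yield with endogenous decay: Y_obs = Y / (1 + k_d·θ_c) = 0.398 / (1 + 0.0816 × 14.0) = 0.398 / 2.142 = 0.1858 g VSS/g ultimate BOD.
ΔS = 923 − 5.66 = 917.3 mg/L, so the substrate removal rate is 9.48 × 917.3/1000 = 8.696 kg ultimate BOD/d.
Biomass synthesised: P_X = Y_obs × 8.696 = 1.616 kg VSS/d.
R_O = Q·ΔS − 1.42 P_X = 8.696 − 2.294 = 6.402 kg O₂/d.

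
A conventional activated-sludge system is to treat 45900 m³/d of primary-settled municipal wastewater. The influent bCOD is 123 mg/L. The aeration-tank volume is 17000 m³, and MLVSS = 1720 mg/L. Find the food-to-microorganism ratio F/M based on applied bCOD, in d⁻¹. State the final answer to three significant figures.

F/M ≈ 0.193 d⁻¹

F/M = applied load / biomass = Q·S₀/(V·X) = 45900 × 123 / (17000 × 1720) = 0.1931 d⁻¹.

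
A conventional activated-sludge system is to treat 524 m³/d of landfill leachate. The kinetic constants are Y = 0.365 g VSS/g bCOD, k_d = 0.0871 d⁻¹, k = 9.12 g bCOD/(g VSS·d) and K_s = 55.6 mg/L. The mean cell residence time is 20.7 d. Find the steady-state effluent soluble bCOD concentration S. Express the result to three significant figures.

Effluent substrate depends only on kinetics and SRT: S = K_s(1 + k_d θ_c) / [θ_c(Yk − k_d) − 1] = 55.6 × (1 + 0.0871 × 20.7) / [20.7 × (0.365 × 9.12 − 0.0871) − 1] = 155.8 / 66.10 = 2.358 mg/L.

S ≈ 2.36 mg/L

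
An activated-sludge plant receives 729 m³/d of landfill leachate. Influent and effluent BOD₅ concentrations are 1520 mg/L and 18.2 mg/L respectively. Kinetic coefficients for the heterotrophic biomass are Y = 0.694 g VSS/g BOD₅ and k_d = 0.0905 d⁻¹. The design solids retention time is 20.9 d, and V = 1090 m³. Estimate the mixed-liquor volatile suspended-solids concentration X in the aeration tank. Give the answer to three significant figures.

X ≈ 5040 mg/L

From V·X·(1 + k_d·θ_c) = Y·Q·(S₀ − S)·θ_c: X = 0.694 × 729 × (1520 − 18.2) × 20.9 / [1090 × (1 + 0.0905 × 20.9)] = 5039 mg/L.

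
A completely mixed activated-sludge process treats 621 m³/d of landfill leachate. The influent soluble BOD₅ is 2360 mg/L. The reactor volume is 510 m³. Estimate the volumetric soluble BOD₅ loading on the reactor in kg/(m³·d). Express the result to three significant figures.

Volumetric loading L_v = Q·S₀ / V = 621 × 2360 g/m³ / 510.0 m³ = 2874 g/(m³·d) = 2.874 kg soluble BOD₅/(m³·d).

L_v ≈ 2.87 kg soluble BOD₅/(m³·d)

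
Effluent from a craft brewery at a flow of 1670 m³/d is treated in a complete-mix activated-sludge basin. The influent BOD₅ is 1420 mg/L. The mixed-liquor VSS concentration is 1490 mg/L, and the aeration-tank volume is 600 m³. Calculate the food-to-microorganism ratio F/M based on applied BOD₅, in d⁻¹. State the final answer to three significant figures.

F/M ≈ 2.65 d⁻¹

Food-to-microorganism ratio F/M = Q S₀ / (V X) = 1670 × 1420 / (600.0 × 1490) = 2.653 d⁻¹.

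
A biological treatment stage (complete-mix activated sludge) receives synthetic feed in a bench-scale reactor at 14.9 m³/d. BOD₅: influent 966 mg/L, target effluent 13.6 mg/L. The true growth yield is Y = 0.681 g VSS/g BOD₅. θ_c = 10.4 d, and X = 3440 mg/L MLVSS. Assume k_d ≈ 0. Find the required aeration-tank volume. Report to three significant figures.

V ≈ 29.2 m³

V·X = Y·Q·ΔS·θ_c gives V = 0.681 × 14.9 × (966 − 13.6) × 10.4 / 3440 = 29.22 m³.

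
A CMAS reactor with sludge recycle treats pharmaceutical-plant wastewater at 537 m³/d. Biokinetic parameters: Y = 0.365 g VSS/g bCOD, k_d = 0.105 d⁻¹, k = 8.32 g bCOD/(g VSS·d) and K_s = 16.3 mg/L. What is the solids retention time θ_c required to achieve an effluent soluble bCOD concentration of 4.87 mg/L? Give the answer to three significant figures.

From 1/θ_c = Y·k·S/(K_s + S) − k_d: Y·k·S/(K_s+S) = 0.365 × 8.32 × 4.87 / (16.3 + 4.87) = 0.6986 d⁻¹.
Then 1/θ_c = μ − k_d = 0.6986 − 0.105 = 0.5936 d⁻¹, giving θ_c = 1.685 d.

θ_c ≈ 1.68 d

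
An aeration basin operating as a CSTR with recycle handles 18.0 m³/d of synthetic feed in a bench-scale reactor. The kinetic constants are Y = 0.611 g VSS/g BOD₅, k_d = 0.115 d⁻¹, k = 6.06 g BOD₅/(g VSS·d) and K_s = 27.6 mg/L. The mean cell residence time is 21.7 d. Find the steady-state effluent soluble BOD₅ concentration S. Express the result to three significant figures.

From the Monod/SRT balance for a CMAS, S = K_s·(1+k_d θ_c)/[θ_c·(Y k − k_d) − 1] = 27.6 × (1 + 0.115 × 21.7) / [21.7 × (0.611 × 6.06 − 0.115) − 1] = 96.48 / 76.85 = 1.255 mg/L.

S ≈ 1.26 mg/L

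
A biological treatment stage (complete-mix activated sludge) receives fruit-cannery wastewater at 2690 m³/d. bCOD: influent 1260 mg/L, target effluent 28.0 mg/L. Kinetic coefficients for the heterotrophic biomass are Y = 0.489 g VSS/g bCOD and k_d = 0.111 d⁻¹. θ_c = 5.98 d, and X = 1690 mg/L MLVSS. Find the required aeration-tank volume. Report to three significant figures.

V ≈ 3450 m³

Steady-state biomass mass balance: V·X·(1 + k_d·θ_c) = Y·Q·(S₀ − S)·θ_c, so V = 0.489 × 2690 × (1260 − 28.0) × 5.98 / [1690 × (1 + 0.111 × 5.98)] = 9.69×10^6 / 2812 = 3447 m³.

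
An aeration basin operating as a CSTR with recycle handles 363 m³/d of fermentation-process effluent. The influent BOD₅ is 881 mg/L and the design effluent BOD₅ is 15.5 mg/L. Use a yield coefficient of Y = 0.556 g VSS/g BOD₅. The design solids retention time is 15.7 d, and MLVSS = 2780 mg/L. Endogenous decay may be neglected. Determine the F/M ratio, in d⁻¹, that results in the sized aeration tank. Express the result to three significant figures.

F/M ≈ 0.117 d⁻¹

Biomass mass balance (decay neglected): V·X = Y·Q·(S₀ − S)·θ_c, so V = 0.556 × 363 × (881 − 15.5) × 15.7 / 2780 = 986.5 m³.
F/M = Q·S₀ / (V·X) = 363 × 881 / (986.5 × 2780) = 0.1166 g BOD₅·(g VSS·d)⁻¹.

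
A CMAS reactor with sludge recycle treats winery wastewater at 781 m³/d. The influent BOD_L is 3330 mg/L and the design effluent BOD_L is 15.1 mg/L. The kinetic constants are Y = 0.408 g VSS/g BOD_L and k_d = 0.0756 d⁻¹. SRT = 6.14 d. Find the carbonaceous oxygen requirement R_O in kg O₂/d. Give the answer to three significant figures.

R_O ≈ 1560 kg O₂/d

Observed yield with endogenous decay: Y_obs = Y / (1 + k_d·θ_c) = 0.408 / (1 + 0.0756 × 6.14) = 0.408 / 1.464 = 0.2787 g VSS/g BOD_L.
ΔS = 3330 − 15.1 = 3315 mg/L, so the substrate removal rate is 781 × 3315/1000 = 2589 kg BOD_L/d.
P_X = Y_obs·Q·(S₀ − S) = 0.2787 × 2589 = 721.4 kg VSS/d.
R_O = Q·ΔS − 1.42 P_X = 2589 − 1024 = 1565 kg O₂/d.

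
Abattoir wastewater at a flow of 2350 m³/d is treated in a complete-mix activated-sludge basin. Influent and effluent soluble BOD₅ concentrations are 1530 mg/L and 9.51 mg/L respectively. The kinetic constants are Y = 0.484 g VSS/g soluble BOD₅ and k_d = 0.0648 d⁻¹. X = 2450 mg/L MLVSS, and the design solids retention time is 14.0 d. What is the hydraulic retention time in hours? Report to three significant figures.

Steady-state biomass mass balance: V·X·(1 + k_d·θ_c) = Y·Q·(S₀ − S)·θ_c, so V = 0.484 × 2350 × (1530 − 9.51) × 14.0 / [2450 × (1 + 0.0648 × 14.0)] = 2.42×10^7 / 4673 = 5182 m³.
HRT = V/Q = 5182 m³ / 2350 m³·d⁻¹ = 2.205 d × 24 = 52.92 h.

τ ≈ 52.9 h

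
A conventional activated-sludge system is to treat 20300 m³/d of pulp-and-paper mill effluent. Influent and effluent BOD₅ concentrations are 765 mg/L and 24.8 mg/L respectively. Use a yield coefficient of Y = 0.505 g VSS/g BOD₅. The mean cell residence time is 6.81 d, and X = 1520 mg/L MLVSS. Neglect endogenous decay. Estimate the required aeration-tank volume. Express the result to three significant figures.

With k_d = 0 the design equation reduces to V = Y Q (S₀−S) θ_c / X = 0.505 × 20300 × (765 − 24.8) × 6.81 / 1520 = 33997 m³.

V ≈ 34000 m³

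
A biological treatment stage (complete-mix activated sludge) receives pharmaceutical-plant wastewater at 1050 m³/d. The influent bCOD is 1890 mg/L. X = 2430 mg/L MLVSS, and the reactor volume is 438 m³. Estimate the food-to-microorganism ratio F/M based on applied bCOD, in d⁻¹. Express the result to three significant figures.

F/M = Q·S₀ / (V·X) = 1050 × 1890 / (438.0 × 2430) = 1.865 g bCOD·(g VSS·d)⁻¹.

F/M ≈ 1.86 d⁻¹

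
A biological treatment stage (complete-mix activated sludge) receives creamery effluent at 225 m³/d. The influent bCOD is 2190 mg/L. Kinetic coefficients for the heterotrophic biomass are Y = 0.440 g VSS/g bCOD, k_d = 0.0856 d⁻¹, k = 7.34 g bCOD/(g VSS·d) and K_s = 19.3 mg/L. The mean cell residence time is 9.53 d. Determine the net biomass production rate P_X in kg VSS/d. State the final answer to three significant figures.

For a completely mixed reactor with recycle the Lawrence–McCarty relation gives S = K_s·(1 + k_d·θ_c) / [θ_c·(Y·k − k_d) − 1] = 19.3 × (1 + 0.0856 × 9.53) / [9.53 × (0.440 × 7.34 − 0.0856) − 1] = 35.04 / 28.96 = 1.210 mg/L.
The observed yield is Y_obs = Y/(1 + k_d·θ_c) = 0.440 / (1 + 0.0856 × 9.53) = 0.440 / 1.816 = 0.2423 g VSS per g bCOD removed.
Mass of bCOD removed per day: Q(S₀ − S) = 225 × 2189 g/m³ = 492.5 kg/d.
Biomass produced: P_X = Y_obs·Q·ΔS = 0.2423 × 492.5 ≈ 119.3 kg VSS/d.

P_X ≈ 119 kg VSS/d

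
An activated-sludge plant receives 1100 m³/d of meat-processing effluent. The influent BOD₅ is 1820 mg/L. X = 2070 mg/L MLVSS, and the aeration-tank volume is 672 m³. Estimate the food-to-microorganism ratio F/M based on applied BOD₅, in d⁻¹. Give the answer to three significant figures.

F/M = applied load / biomass = Q·S₀/(V·X) = 1100 × 1820 / (672.0 × 2070) = 1.439 d⁻¹.

F/M ≈ 1.44 d⁻¹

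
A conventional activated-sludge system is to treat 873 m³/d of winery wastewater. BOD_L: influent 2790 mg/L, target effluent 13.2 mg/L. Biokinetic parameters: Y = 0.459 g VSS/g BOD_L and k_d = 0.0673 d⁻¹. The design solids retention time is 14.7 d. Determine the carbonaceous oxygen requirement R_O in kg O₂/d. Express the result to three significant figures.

R_O ≈ 1630 kg O₂/d

Observed yield with endogenous decay: Y_obs = Y / (1 + k_d·θ_c) = 0.459 / (1 + 0.0673 × 14.7) = 0.459 / 1.989 = 0.2307 g VSS/g BOD_L.
Substrate removed = Q·(S₀ − S) = 873 m³/d × (2790 − 13.2) g/m³ = 2.42×10^6 g/d = 2424 kg/d.
P_X = Y_obs·Q·(S₀ − S) = 0.2307 × 2424 = 559.3 kg VSS/d.
R_O = Q·ΔS − 1.42 P_X = 2424 − 794.3 = 1630 kg O₂/d.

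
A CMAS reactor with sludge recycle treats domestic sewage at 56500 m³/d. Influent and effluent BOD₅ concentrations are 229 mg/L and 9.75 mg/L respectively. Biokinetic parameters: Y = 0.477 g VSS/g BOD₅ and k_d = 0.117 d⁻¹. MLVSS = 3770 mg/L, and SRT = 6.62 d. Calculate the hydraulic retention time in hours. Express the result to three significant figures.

τ ≈ 2.48 h

Rearranging the biomass balance for a CMAS with decay, V = Y·Q·ΔS·θ_c / [X·(1+k_d θ_c)] = 0.477 × 56500 × (229 − 9.75) × 6.62 / [3770 × (1 + 0.117 × 6.62)] = 3.91×10^7 / 6690 = 5847 m³.
τ = V/Q = 5847/56500 = 0.1035 d, or 2.484 h.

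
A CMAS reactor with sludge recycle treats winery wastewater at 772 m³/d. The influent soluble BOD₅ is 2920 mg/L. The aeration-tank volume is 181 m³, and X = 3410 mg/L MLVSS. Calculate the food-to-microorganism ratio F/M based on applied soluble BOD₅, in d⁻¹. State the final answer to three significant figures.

F/M ≈ 3.65 d⁻¹

F/M = applied load / biomass = Q·S₀/(V·X) = 772 × 2920 / (181.0 × 3410) = 3.652 d⁻¹.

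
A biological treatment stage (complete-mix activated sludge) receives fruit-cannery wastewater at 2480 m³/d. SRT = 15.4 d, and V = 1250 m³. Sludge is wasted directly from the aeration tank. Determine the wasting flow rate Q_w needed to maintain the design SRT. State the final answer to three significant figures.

For wasting at MLVSS concentration, Q_w = V/θ_c = 1250/15.4 = 81.17 m³/d.

Q_w ≈ 81.2 m³/d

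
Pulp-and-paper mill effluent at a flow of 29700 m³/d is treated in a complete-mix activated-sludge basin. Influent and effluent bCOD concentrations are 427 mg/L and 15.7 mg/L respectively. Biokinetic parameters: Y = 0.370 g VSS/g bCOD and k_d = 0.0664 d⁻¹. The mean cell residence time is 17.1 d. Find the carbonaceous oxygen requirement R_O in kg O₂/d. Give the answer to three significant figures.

R_O ≈ 9210 kg O₂/d

Correct the yield for decay: Y_obs = Y/(1 + k_d θ_c) = 0.370 / (1 + 0.0664 × 17.1) = 0.370 / 2.135 = 0.1733.
Q·(S₀ − S) = 29700 × (427 − 15.7) × 10⁻³ = 12216 kg/d removed.
Net sludge production P_X = 0.1733 × 12216 = 2117 kg VSS/d.
Carbonaceous O₂ demand = substrate oxidised − cell-mass equivalent = 12216 − 1.42 × 2117 = 9210 kg O₂/d.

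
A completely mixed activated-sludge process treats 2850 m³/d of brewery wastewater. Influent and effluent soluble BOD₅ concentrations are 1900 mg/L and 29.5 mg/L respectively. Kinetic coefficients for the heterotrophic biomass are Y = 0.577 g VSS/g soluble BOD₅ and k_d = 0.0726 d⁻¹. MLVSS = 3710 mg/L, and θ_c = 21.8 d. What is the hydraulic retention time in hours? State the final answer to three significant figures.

τ ≈ 58.9 h

From the SRT design equation V = Y Q (S₀−S) θ_c / [X (1 + k_d θ_c)] = 0.577 × 2850 × (1900 − 29.5) × 21.8 / [3710 × (1 + 0.0726 × 21.8)] = 6.71×10^7 / 9582 = 6998 m³.
HRT = V/Q = 6998 m³ / 2850 m³·d⁻¹ = 2.456 d × 24 = 58.93 h.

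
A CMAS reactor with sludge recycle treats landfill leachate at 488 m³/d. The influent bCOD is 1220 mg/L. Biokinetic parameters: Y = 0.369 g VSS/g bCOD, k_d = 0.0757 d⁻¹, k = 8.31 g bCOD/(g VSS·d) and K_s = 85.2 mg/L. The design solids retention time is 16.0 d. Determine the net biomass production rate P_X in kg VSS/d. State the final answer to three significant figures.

From the Monod/SRT balance for a CMAS, S = K_s·(1+k_d θ_c)/[θ_c·(Y k − k_d) − 1] = 85.2 × (1 + 0.0757 × 16.0) / [16.0 × (0.369 × 8.31 − 0.0757) − 1] = 188.4 / 46.85 = 4.021 mg/L.
Y_obs = Y / (1 + k_d θ_c) = 0.369 / (1 + 0.0757 × 16.0) = 0.369 / 2.211 = 0.1669.
Q·(S₀ − S) = 488 × (1220 − 4.02) × 10⁻³ = 593.4 kg/d removed.
Net biomass production P_X = Y_obs × Q·(S₀ − S) = 0.1669 × 593.4 = 99.02 kg VSS/d.

P_X ≈ 99.0 kg VSS/d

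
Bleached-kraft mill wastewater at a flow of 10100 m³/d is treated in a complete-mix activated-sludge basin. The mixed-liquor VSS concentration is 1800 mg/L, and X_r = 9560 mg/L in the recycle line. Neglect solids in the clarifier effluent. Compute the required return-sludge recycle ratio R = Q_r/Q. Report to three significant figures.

R ≈ 0.232

Mass balance around the secondary clarifier (neglecting effluent solids): R = X / (X_r − X) = 1800 / (9560 − 1800) = 0.2320.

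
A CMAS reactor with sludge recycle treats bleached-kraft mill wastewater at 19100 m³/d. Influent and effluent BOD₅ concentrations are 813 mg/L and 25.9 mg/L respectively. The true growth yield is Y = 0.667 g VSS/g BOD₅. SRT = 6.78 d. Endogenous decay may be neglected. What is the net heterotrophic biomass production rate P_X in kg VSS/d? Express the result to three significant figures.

P_X ≈ 10000 kg VSS/d

With endogenous decay neglected, the observed yield equals the true yield: Y_obs = Y = 0.667 g VSS/g BOD₅.
ΔS = 813 − 25.9 = 787.1 mg/L, so the substrate removal rate is 19100 × 787.1/1000 = 15034 kg BOD₅/d.
P_X = Y_obs · Q(S₀ − S) = 0.6670 × 15034 = 10027 kg VSS/d.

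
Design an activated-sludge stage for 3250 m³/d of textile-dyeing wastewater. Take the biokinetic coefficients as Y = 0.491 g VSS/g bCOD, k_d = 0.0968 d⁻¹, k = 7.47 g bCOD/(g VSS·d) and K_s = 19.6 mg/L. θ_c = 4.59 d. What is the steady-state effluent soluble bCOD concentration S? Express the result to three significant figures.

From the Monod/SRT balance for a CMAS, S = K_s·(1+k_d θ_c)/[θ_c·(Y k − k_d) − 1] = 19.6 × (1 + 0.0968 × 4.59) / [4.59 × (0.491 × 7.47 − 0.0968) − 1] = 28.31 / 15.39 = 1.839 mg/L.

S ≈ 1.84 mg/L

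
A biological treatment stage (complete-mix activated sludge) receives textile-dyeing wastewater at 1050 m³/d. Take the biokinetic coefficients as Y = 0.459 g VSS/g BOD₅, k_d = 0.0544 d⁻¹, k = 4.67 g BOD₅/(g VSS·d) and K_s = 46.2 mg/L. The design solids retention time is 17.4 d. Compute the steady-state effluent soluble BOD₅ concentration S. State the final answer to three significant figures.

S ≈ 2.54 mg/L

For a completely mixed reactor with recycle the Lawrence–McCarty relation gives S = K_s·(1 + k_d·θ_c) / [θ_c·(Y·k − k_d) − 1] = 46.2 × (1 + 0.0544 × 17.4) / [17.4 × (0.459 × 4.67 − 0.0544) − 1] = 89.93 / 35.35 = 2.544 mg/L.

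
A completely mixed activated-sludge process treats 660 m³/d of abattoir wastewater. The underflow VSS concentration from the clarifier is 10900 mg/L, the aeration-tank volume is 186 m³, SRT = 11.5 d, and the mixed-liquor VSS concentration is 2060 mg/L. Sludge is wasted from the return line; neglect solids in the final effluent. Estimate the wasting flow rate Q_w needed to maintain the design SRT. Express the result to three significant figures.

Q_w ≈ 3.06 m³/d

Q_w = (V·X)/(θ_c X_r) = 186.0 × 2060 / (11.5 × 10900) = 3.057 m³/d.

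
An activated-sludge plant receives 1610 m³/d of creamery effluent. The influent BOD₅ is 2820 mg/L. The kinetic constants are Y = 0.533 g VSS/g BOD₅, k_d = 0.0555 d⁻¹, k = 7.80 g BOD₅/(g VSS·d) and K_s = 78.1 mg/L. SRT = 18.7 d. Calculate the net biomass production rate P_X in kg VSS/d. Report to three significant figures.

Effluent substrate depends only on kinetics and SRT: S = K_s(1 + k_d θ_c) / [θ_c(Yk − k_d) − 1] = 78.1 × (1 + 0.0555 × 18.7) / [18.7 × (0.533 × 7.80 − 0.0555) − 1] = 159.2 / 75.71 = 2.102 mg/L.
Correct the yield for decay: Y_obs = Y/(1 + k_d θ_c) = 0.533 / (1 + 0.0555 × 18.7) = 0.533 / 2.038 = 0.2616.
Q·(S₀ − S) = 1610 × (2820 − 2.10) × 10⁻³ = 4537 kg/d removed.
Biomass produced: P_X = Y_obs·Q·ΔS = 0.2616 × 4537 ≈ 1187 kg VSS/d.

P_X ≈ 1190 kg VSS/d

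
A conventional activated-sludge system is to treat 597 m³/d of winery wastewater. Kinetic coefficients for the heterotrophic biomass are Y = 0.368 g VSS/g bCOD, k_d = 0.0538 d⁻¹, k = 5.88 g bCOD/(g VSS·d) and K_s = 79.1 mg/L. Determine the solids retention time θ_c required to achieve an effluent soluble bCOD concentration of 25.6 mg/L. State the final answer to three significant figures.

From 1/θ_c = Y·k·S/(K_s + S) − k_d: Y·k·S/(K_s+S) = 0.368 × 5.88 × 25.6 / (79.1 + 25.6) = 0.5291 d⁻¹.
θ_c = 1/(μ − k_d) = 1/(0.5291 − 0.0538) = 1/0.4753 = 2.104 d.

θ_c ≈ 2.10 d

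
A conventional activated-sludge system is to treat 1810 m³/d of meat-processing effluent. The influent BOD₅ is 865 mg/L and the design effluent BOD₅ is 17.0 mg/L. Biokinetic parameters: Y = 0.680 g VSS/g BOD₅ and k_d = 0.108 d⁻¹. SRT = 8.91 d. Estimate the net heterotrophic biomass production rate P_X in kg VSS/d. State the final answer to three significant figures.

P_X ≈ 532 kg VSS/d

Y_obs = Y / (1 + k_d θ_c) = 0.680 / (1 + 0.108 × 8.91) = 0.680 / 1.962 = 0.3465.
ΔS = 865 − 17.0 = 848.0 mg/L, so the substrate removal rate is 1810 × 848.0/1000 = 1535 kg BOD₅/d.
So the net sludge growth is P_X = 0.3465 × 1535 = 531.9 kg VSS/d.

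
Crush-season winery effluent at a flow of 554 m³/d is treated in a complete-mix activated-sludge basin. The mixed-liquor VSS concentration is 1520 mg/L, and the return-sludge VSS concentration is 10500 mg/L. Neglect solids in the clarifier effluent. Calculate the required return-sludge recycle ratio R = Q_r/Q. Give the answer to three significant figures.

R ≈ 0.169

R = Q_r/Q = X/(X_r − X) = 1520 / (10500 − 1520) = 0.1693.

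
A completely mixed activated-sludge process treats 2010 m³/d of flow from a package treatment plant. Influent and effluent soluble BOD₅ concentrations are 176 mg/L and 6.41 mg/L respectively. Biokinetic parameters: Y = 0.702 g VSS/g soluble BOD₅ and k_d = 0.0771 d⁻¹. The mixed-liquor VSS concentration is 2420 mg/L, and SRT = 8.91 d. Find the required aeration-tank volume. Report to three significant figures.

From the SRT design equation V = Y Q (S₀−S) θ_c / [X (1 + k_d θ_c)] = 0.702 × 2010 × (176 − 6.41) × 8.91 / [2420 × (1 + 0.0771 × 8.91)] = 2.13×10^6 / 4082 = 522.3 m³.

V ≈ 522 m³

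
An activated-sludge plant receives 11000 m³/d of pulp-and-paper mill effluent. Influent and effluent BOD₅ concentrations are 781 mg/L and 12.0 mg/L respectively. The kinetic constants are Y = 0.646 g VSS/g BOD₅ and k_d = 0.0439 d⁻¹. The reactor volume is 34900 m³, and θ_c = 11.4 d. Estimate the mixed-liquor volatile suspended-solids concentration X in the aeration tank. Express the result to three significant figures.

Solving the biomass balance for X: X = Y Q (S₀−S) θ_c / [V (1+k_d θ_c)] = 0.646 × 11000 × (781 − 12.0) × 11.4 / [34900 × (1 + 0.0439 × 11.4)] = 1190 mg/L.

X ≈ 1190 mg/L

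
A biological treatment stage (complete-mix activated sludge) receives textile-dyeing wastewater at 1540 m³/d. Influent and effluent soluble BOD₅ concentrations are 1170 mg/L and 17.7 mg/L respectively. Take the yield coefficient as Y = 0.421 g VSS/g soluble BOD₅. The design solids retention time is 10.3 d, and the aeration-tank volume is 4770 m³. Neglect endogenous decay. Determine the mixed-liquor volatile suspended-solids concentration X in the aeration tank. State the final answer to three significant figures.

X = Y·Q·ΔS·θ_c / V = 0.421 × 1540 × (1170 − 17.7) × 10.3 / 4770 = 1613 mg/L.

X ≈ 1610 mg/L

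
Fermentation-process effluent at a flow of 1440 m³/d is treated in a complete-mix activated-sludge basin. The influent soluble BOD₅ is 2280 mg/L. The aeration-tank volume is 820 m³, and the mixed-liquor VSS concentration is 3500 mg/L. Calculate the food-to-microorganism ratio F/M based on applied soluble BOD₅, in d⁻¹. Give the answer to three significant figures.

F/M ≈ 1.14 d⁻¹

F/M = Q·S₀ / (V·X) = 1440 × 2280 / (820.0 × 3500) = 1.144 g soluble BOD₅·(g VSS·d)⁻¹.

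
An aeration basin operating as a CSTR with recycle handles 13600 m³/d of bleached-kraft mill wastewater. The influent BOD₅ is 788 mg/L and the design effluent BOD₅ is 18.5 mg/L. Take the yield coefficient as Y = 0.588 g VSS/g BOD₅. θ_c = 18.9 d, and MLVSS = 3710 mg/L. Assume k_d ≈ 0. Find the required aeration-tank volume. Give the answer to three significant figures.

V·X = Y·Q·ΔS·θ_c gives V = 0.588 × 13600 × (788 − 18.5) × 18.9 / 3710 = 31348 m³.

V ≈ 31300 m³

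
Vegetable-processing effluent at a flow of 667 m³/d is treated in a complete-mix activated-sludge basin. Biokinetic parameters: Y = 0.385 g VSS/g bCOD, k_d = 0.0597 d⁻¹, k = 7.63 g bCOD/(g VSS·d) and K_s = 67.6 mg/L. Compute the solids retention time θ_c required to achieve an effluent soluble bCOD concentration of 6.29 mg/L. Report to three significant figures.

Specific growth rate at S = 6.29 mg/L: μ = YkS/(K_s+S) = 0.385·7.63·6.29/(67.6+6.29) = 0.2501 d⁻¹.
θ_c = 1/(μ − k_d) = 1/(0.2501 − 0.0597) = 1/0.1904 = 5.253 d.

θ_c ≈ 5.25 d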